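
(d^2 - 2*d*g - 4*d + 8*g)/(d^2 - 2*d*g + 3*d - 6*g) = (d - 4)/(d + 3)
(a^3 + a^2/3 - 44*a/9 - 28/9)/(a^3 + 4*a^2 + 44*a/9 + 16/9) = (3*a - 7)/(3*a + 4)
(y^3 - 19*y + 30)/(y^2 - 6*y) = (y^3 - 19*y + 30)/(y*(y - 6))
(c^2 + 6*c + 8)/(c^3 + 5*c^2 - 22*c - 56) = (c + 4)/(c^2 + 3*c - 28)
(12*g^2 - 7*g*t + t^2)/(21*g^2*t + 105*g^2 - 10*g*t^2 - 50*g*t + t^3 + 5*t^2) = (-4*g + t)/(-7*g*t - 35*g + t^2 + 5*t)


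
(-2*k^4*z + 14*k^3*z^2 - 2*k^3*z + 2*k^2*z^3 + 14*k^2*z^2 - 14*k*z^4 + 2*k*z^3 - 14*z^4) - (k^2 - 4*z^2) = -2*k^4*z + 14*k^3*z^2 - 2*k^3*z + 2*k^2*z^3 + 14*k^2*z^2 - k^2 - 14*k*z^4 + 2*k*z^3 - 14*z^4 + 4*z^2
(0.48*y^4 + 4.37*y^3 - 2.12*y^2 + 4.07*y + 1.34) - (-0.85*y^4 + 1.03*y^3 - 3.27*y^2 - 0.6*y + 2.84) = 1.33*y^4 + 3.34*y^3 + 1.15*y^2 + 4.67*y - 1.5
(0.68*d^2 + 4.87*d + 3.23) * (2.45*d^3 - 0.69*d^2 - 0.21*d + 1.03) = 1.666*d^5 + 11.4623*d^4 + 4.4104*d^3 - 2.551*d^2 + 4.3378*d + 3.3269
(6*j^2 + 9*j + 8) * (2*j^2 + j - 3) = 12*j^4 + 24*j^3 + 7*j^2 - 19*j - 24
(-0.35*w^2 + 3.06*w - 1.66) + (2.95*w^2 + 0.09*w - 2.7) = 2.6*w^2 + 3.15*w - 4.36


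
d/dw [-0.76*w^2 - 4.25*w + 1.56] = -1.52*w - 4.25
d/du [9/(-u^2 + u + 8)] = 9*(2*u - 1)/(-u^2 + u + 8)^2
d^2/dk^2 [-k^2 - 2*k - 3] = -2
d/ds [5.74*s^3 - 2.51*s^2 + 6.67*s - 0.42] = 17.22*s^2 - 5.02*s + 6.67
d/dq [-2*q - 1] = -2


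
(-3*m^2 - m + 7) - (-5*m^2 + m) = 2*m^2 - 2*m + 7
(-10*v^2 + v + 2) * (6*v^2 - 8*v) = -60*v^4 + 86*v^3 + 4*v^2 - 16*v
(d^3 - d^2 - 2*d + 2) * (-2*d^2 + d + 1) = -2*d^5 + 3*d^4 + 4*d^3 - 7*d^2 + 2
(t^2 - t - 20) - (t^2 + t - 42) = 22 - 2*t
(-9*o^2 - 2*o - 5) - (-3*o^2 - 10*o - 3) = -6*o^2 + 8*o - 2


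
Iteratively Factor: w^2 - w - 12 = (w - 4)*(w + 3)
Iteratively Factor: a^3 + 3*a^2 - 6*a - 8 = (a + 4)*(a^2 - a - 2) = (a - 2)*(a + 4)*(a + 1)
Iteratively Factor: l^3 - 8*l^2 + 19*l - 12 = (l - 1)*(l^2 - 7*l + 12) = (l - 4)*(l - 1)*(l - 3)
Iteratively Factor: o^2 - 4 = (o + 2)*(o - 2)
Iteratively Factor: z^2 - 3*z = (z - 3)*(z)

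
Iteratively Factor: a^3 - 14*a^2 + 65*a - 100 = (a - 5)*(a^2 - 9*a + 20) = (a - 5)*(a - 4)*(a - 5)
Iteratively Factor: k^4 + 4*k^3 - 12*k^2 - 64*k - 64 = (k + 4)*(k^3 - 12*k - 16) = (k + 2)*(k + 4)*(k^2 - 2*k - 8) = (k + 2)^2*(k + 4)*(k - 4)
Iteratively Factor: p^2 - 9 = (p - 3)*(p + 3)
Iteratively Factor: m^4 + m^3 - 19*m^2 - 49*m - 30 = (m + 3)*(m^3 - 2*m^2 - 13*m - 10) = (m - 5)*(m + 3)*(m^2 + 3*m + 2) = (m - 5)*(m + 2)*(m + 3)*(m + 1)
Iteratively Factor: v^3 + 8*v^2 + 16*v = (v + 4)*(v^2 + 4*v) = v*(v + 4)*(v + 4)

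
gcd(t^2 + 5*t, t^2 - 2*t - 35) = t + 5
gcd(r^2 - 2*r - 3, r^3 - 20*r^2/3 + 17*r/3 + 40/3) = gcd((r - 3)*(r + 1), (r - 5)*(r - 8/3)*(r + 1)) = r + 1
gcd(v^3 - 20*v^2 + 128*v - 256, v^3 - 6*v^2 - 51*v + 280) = v - 8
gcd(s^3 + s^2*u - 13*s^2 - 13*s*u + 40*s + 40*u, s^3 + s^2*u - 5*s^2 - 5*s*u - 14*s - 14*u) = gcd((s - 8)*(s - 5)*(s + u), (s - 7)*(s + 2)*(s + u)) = s + u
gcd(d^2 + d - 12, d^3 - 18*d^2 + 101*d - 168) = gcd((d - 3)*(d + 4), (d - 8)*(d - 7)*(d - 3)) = d - 3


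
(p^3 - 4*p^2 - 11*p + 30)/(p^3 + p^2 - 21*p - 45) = (p - 2)/(p + 3)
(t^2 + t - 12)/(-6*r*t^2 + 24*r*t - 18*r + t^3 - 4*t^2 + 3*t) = (-t - 4)/(6*r*t - 6*r - t^2 + t)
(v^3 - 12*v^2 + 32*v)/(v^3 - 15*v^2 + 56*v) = (v - 4)/(v - 7)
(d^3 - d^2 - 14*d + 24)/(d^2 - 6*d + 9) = (d^2 + 2*d - 8)/(d - 3)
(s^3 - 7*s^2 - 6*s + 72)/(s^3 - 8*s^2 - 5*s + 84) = (s - 6)/(s - 7)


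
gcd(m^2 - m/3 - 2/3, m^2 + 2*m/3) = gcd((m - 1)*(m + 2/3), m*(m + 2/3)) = m + 2/3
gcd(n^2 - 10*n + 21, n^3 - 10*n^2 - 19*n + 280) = n - 7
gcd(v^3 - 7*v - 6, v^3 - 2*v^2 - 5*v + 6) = v^2 - v - 6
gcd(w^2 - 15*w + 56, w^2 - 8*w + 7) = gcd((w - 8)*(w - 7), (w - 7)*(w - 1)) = w - 7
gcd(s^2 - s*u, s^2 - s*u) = s^2 - s*u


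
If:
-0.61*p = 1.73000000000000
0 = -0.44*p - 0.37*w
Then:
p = -2.84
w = 3.37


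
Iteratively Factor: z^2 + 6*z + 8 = (z + 2)*(z + 4)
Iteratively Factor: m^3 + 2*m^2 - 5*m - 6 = (m + 1)*(m^2 + m - 6) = (m + 1)*(m + 3)*(m - 2)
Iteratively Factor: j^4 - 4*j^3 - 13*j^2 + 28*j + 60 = (j - 5)*(j^3 + j^2 - 8*j - 12) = (j - 5)*(j - 3)*(j^2 + 4*j + 4) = (j - 5)*(j - 3)*(j + 2)*(j + 2)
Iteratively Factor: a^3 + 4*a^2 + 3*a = (a + 1)*(a^2 + 3*a) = a*(a + 1)*(a + 3)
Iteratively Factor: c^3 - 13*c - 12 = (c + 1)*(c^2 - c - 12) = (c + 1)*(c + 3)*(c - 4)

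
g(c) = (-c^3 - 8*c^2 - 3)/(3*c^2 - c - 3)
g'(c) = (1 - 6*c)*(-c^3 - 8*c^2 - 3)/(3*c^2 - c - 3)^2 + (-3*c^2 - 16*c)/(3*c^2 - c - 3) = (c*(3*c + 16)*(-3*c^2 + c + 3) + (6*c - 1)*(c^3 + 8*c^2 + 3))/(-3*c^2 + c + 3)^2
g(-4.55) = -1.17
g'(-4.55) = -0.35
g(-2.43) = -2.09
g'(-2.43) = -0.67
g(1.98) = -6.21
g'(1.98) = 3.56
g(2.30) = -5.44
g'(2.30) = 1.60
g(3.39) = -4.77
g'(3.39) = 0.12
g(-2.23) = -2.24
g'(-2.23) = -0.81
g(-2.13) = -2.33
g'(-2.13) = -0.91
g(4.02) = -4.76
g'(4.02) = -0.07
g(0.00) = 1.00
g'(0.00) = -0.33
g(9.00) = -5.97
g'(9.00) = -0.30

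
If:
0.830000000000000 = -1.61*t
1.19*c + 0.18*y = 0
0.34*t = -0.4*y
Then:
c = -0.07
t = -0.52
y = 0.44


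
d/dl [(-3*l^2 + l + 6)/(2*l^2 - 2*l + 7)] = (4*l^2 - 66*l + 19)/(4*l^4 - 8*l^3 + 32*l^2 - 28*l + 49)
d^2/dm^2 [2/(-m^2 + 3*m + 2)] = 4*(-m^2 + 3*m + (2*m - 3)^2 + 2)/(-m^2 + 3*m + 2)^3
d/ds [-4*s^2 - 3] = -8*s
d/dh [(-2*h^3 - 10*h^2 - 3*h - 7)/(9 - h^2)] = (2*h^4 - 57*h^2 - 194*h - 27)/(h^4 - 18*h^2 + 81)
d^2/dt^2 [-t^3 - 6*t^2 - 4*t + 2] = -6*t - 12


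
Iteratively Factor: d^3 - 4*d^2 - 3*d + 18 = (d - 3)*(d^2 - d - 6) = (d - 3)*(d + 2)*(d - 3)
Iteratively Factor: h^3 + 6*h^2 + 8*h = (h + 2)*(h^2 + 4*h) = h*(h + 2)*(h + 4)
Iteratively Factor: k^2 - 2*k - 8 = (k - 4)*(k + 2)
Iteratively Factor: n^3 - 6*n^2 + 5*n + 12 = (n + 1)*(n^2 - 7*n + 12) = (n - 3)*(n + 1)*(n - 4)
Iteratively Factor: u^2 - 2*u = (u - 2)*(u)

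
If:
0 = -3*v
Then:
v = 0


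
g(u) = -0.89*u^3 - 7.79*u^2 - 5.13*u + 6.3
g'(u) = -2.67*u^2 - 15.58*u - 5.13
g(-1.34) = 1.33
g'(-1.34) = 10.95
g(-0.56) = 6.89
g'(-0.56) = 2.76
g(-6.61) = -43.12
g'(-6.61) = -18.80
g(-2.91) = -22.81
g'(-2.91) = 17.60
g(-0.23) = 7.08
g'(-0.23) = -1.69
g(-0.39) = 7.17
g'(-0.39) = 0.54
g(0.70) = -1.41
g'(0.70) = -17.34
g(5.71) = -442.67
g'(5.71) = -181.14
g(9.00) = -1319.67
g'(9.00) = -361.62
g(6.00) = -497.16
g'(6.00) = -194.73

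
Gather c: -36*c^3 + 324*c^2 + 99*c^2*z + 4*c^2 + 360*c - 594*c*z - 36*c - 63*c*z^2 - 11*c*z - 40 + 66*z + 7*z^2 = -36*c^3 + c^2*(99*z + 328) + c*(-63*z^2 - 605*z + 324) + 7*z^2 + 66*z - 40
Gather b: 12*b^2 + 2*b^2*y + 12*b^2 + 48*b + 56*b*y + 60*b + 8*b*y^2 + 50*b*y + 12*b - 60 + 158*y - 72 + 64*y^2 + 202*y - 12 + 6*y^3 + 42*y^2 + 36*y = b^2*(2*y + 24) + b*(8*y^2 + 106*y + 120) + 6*y^3 + 106*y^2 + 396*y - 144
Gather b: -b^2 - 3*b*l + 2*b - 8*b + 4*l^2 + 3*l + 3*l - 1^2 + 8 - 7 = -b^2 + b*(-3*l - 6) + 4*l^2 + 6*l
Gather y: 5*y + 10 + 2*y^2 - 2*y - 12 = 2*y^2 + 3*y - 2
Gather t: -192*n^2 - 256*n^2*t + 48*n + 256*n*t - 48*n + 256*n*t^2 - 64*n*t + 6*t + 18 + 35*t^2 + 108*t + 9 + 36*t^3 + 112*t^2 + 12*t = -192*n^2 + 36*t^3 + t^2*(256*n + 147) + t*(-256*n^2 + 192*n + 126) + 27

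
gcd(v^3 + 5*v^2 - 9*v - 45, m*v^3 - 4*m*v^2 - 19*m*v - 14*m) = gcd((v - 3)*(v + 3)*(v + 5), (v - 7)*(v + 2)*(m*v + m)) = 1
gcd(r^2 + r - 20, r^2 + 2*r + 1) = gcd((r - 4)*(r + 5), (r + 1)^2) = 1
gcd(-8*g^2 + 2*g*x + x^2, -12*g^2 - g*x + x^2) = 1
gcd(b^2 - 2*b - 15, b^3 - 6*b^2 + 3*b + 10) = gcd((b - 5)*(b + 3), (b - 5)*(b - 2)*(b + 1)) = b - 5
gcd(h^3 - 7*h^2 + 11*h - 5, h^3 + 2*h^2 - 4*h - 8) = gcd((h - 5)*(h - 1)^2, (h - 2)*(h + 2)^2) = 1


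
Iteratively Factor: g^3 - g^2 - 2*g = (g - 2)*(g^2 + g) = (g - 2)*(g + 1)*(g)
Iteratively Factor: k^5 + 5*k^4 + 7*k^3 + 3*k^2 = (k + 1)*(k^4 + 4*k^3 + 3*k^2) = (k + 1)*(k + 3)*(k^3 + k^2) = k*(k + 1)*(k + 3)*(k^2 + k) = k*(k + 1)^2*(k + 3)*(k)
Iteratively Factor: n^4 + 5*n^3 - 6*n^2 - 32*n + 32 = (n - 1)*(n^3 + 6*n^2 - 32) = (n - 2)*(n - 1)*(n^2 + 8*n + 16) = (n - 2)*(n - 1)*(n + 4)*(n + 4)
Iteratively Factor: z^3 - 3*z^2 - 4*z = (z - 4)*(z^2 + z) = (z - 4)*(z + 1)*(z)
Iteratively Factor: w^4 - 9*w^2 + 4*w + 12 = (w - 2)*(w^3 + 2*w^2 - 5*w - 6) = (w - 2)*(w + 3)*(w^2 - w - 2) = (w - 2)*(w + 1)*(w + 3)*(w - 2)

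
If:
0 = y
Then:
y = 0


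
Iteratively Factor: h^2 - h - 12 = (h - 4)*(h + 3)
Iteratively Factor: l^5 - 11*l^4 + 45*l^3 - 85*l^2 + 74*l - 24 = (l - 1)*(l^4 - 10*l^3 + 35*l^2 - 50*l + 24) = (l - 3)*(l - 1)*(l^3 - 7*l^2 + 14*l - 8) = (l - 3)*(l - 2)*(l - 1)*(l^2 - 5*l + 4) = (l - 3)*(l - 2)*(l - 1)^2*(l - 4)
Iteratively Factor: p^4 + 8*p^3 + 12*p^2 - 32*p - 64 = (p - 2)*(p^3 + 10*p^2 + 32*p + 32) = (p - 2)*(p + 2)*(p^2 + 8*p + 16) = (p - 2)*(p + 2)*(p + 4)*(p + 4)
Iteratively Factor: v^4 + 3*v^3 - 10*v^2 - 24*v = (v + 4)*(v^3 - v^2 - 6*v) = (v - 3)*(v + 4)*(v^2 + 2*v) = v*(v - 3)*(v + 4)*(v + 2)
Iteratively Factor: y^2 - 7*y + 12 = (y - 4)*(y - 3)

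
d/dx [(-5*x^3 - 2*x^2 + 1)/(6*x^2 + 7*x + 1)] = (-30*x^4 - 70*x^3 - 29*x^2 - 16*x - 7)/(36*x^4 + 84*x^3 + 61*x^2 + 14*x + 1)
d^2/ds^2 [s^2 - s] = 2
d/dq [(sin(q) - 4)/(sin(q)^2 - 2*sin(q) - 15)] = (8*sin(q) + cos(q)^2 - 24)*cos(q)/((sin(q) - 5)^2*(sin(q) + 3)^2)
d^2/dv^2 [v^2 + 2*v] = 2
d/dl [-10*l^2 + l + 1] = 1 - 20*l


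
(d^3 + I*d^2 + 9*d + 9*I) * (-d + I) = -d^4 - 10*d^2 - 9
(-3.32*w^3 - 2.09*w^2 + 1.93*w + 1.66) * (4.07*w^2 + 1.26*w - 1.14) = -13.5124*w^5 - 12.6895*w^4 + 9.0065*w^3 + 11.5706*w^2 - 0.1086*w - 1.8924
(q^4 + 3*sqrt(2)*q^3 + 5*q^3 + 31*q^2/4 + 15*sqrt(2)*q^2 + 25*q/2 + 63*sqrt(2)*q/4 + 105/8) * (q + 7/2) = q^5 + 3*sqrt(2)*q^4 + 17*q^4/2 + 101*q^3/4 + 51*sqrt(2)*q^3/2 + 317*q^2/8 + 273*sqrt(2)*q^2/4 + 455*q/8 + 441*sqrt(2)*q/8 + 735/16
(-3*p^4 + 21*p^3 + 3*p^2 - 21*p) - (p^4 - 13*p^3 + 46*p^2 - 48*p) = -4*p^4 + 34*p^3 - 43*p^2 + 27*p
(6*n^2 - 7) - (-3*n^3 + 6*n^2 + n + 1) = 3*n^3 - n - 8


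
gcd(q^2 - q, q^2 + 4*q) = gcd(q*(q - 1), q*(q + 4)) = q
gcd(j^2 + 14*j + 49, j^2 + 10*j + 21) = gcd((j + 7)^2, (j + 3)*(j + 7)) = j + 7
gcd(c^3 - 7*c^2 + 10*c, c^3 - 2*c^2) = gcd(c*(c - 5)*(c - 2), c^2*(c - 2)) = c^2 - 2*c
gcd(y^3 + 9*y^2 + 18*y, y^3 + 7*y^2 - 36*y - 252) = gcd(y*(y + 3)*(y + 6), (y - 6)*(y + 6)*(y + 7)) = y + 6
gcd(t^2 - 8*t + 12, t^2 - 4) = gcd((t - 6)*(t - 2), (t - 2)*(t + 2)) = t - 2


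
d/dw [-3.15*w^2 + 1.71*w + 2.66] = 1.71 - 6.3*w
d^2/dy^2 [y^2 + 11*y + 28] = 2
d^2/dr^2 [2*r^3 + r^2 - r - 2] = 12*r + 2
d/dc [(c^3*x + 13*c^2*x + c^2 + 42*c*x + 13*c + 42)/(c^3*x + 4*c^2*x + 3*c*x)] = (-9*c^4*x - c^4 - 78*c^3*x - 26*c^3 - 129*c^2*x - 175*c^2 - 336*c - 126)/(c^2*x*(c^4 + 8*c^3 + 22*c^2 + 24*c + 9))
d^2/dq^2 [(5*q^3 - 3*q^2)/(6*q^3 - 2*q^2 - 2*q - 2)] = 3*(-4*q^6 + 15*q^5 + 21*q^4 - 20*q^3 + 8*q^2 + 5*q - 1)/(27*q^9 - 27*q^8 - 18*q^7 - 10*q^6 + 24*q^5 + 12*q^4 + 2*q^3 - 6*q^2 - 3*q - 1)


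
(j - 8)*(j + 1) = j^2 - 7*j - 8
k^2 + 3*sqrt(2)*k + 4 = (k + sqrt(2))*(k + 2*sqrt(2))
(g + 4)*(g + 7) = g^2 + 11*g + 28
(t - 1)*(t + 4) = t^2 + 3*t - 4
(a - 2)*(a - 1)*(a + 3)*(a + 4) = a^4 + 4*a^3 - 7*a^2 - 22*a + 24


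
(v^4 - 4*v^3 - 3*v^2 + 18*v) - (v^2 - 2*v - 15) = v^4 - 4*v^3 - 4*v^2 + 20*v + 15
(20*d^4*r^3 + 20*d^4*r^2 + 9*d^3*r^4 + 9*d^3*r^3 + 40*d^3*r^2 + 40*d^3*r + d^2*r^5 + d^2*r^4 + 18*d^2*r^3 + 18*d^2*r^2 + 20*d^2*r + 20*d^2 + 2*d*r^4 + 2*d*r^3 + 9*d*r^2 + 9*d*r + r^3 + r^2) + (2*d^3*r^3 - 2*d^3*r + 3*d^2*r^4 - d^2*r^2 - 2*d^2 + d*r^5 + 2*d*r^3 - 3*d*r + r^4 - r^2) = 20*d^4*r^3 + 20*d^4*r^2 + 9*d^3*r^4 + 11*d^3*r^3 + 40*d^3*r^2 + 38*d^3*r + d^2*r^5 + 4*d^2*r^4 + 18*d^2*r^3 + 17*d^2*r^2 + 20*d^2*r + 18*d^2 + d*r^5 + 2*d*r^4 + 4*d*r^3 + 9*d*r^2 + 6*d*r + r^4 + r^3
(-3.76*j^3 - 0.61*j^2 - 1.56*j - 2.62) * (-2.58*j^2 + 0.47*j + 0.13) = 9.7008*j^5 - 0.1934*j^4 + 3.2493*j^3 + 5.9471*j^2 - 1.4342*j - 0.3406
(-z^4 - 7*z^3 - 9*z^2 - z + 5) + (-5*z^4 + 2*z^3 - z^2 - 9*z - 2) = -6*z^4 - 5*z^3 - 10*z^2 - 10*z + 3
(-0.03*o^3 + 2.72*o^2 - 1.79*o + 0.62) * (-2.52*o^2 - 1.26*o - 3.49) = 0.0756*o^5 - 6.8166*o^4 + 1.1883*o^3 - 8.7998*o^2 + 5.4659*o - 2.1638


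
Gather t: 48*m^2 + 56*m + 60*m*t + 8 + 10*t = 48*m^2 + 56*m + t*(60*m + 10) + 8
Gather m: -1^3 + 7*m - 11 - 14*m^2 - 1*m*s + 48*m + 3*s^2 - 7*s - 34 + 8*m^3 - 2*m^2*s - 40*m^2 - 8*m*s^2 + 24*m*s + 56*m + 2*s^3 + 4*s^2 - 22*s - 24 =8*m^3 + m^2*(-2*s - 54) + m*(-8*s^2 + 23*s + 111) + 2*s^3 + 7*s^2 - 29*s - 70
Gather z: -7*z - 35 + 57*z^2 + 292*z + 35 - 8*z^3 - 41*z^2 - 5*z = -8*z^3 + 16*z^2 + 280*z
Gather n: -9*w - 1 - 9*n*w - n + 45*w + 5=n*(-9*w - 1) + 36*w + 4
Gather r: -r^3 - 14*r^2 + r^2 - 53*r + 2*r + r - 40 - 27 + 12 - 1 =-r^3 - 13*r^2 - 50*r - 56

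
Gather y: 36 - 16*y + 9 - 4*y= 45 - 20*y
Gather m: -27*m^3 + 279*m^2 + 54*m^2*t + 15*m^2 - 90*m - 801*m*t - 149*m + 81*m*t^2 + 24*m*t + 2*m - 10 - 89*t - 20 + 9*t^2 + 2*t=-27*m^3 + m^2*(54*t + 294) + m*(81*t^2 - 777*t - 237) + 9*t^2 - 87*t - 30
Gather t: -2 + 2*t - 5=2*t - 7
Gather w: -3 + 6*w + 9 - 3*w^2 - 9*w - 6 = -3*w^2 - 3*w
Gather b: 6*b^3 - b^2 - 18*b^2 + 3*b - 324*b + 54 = 6*b^3 - 19*b^2 - 321*b + 54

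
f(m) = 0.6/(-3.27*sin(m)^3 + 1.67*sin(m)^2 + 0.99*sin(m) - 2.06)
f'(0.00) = -0.14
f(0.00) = -0.29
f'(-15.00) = -2.01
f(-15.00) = -0.55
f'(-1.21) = 1.71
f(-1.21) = 0.52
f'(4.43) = -0.93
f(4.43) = 0.42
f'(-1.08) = 7.31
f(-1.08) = 0.98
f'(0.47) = -0.11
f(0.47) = -0.38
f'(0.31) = -0.22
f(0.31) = -0.35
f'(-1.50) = 0.15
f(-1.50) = 0.32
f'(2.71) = 0.14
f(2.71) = -0.38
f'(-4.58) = -0.06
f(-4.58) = -0.23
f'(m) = 0.6*(9.81*sin(m)^2*cos(m) - 3.34*sin(m)*cos(m) - 0.99*cos(m))/(-3.27*sin(m)^3 + 1.67*sin(m)^2 + 0.99*sin(m) - 2.06)^2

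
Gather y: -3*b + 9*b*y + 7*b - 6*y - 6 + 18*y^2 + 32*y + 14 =4*b + 18*y^2 + y*(9*b + 26) + 8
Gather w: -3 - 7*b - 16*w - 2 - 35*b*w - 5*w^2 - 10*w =-7*b - 5*w^2 + w*(-35*b - 26) - 5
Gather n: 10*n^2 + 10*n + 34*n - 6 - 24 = 10*n^2 + 44*n - 30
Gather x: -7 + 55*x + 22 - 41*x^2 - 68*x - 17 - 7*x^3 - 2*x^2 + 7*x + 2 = -7*x^3 - 43*x^2 - 6*x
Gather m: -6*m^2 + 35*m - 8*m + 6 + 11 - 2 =-6*m^2 + 27*m + 15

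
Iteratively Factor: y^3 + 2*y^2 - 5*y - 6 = (y - 2)*(y^2 + 4*y + 3) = (y - 2)*(y + 3)*(y + 1)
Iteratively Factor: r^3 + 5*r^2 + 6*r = (r)*(r^2 + 5*r + 6) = r*(r + 3)*(r + 2)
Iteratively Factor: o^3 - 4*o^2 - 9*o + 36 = (o - 3)*(o^2 - o - 12) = (o - 4)*(o - 3)*(o + 3)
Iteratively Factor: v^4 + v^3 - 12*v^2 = (v)*(v^3 + v^2 - 12*v) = v*(v - 3)*(v^2 + 4*v) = v*(v - 3)*(v + 4)*(v)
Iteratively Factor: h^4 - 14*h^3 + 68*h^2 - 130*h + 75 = (h - 5)*(h^3 - 9*h^2 + 23*h - 15) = (h - 5)*(h - 3)*(h^2 - 6*h + 5) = (h - 5)^2*(h - 3)*(h - 1)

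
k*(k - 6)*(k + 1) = k^3 - 5*k^2 - 6*k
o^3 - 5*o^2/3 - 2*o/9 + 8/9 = (o - 4/3)*(o - 1)*(o + 2/3)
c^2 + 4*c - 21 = (c - 3)*(c + 7)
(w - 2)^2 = w^2 - 4*w + 4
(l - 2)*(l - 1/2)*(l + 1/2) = l^3 - 2*l^2 - l/4 + 1/2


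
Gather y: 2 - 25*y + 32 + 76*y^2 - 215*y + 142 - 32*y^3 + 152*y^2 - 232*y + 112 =-32*y^3 + 228*y^2 - 472*y + 288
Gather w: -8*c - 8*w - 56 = -8*c - 8*w - 56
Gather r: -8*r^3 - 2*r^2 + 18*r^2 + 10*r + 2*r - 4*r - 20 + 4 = -8*r^3 + 16*r^2 + 8*r - 16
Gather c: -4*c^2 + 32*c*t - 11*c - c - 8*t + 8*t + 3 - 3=-4*c^2 + c*(32*t - 12)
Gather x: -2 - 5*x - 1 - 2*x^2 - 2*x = -2*x^2 - 7*x - 3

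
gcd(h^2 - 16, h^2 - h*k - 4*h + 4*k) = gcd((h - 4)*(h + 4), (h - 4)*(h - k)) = h - 4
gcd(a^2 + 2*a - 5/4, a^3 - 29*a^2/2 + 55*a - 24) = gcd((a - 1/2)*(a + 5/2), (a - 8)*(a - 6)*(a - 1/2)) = a - 1/2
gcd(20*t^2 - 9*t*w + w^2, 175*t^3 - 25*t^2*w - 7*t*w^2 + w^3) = 5*t - w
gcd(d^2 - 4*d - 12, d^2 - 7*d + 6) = d - 6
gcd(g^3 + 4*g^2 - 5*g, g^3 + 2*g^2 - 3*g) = g^2 - g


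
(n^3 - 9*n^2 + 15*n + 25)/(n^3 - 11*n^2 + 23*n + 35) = (n - 5)/(n - 7)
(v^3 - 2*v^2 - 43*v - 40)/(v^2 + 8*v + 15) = (v^2 - 7*v - 8)/(v + 3)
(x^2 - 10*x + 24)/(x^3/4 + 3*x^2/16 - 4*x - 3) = 16*(x - 6)/(4*x^2 + 19*x + 12)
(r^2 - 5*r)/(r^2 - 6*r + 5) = r/(r - 1)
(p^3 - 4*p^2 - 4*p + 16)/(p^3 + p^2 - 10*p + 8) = (p^2 - 2*p - 8)/(p^2 + 3*p - 4)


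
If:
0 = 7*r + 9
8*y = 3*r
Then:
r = -9/7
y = -27/56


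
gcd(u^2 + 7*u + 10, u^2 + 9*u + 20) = u + 5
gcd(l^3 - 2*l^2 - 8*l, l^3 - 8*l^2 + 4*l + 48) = l^2 - 2*l - 8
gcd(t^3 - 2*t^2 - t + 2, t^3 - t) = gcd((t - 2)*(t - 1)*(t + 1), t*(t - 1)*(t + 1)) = t^2 - 1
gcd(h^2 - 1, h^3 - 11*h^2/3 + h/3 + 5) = h + 1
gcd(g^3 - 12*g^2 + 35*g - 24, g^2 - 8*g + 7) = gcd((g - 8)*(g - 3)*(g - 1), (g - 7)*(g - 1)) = g - 1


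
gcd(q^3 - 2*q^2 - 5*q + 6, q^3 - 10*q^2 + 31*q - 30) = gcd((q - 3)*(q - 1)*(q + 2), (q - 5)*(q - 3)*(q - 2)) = q - 3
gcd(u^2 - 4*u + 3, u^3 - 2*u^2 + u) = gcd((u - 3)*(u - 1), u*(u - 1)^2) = u - 1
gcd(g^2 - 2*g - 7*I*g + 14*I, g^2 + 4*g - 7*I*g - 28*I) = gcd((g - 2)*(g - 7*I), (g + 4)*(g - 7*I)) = g - 7*I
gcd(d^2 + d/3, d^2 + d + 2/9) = d + 1/3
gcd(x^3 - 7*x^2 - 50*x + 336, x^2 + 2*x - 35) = x + 7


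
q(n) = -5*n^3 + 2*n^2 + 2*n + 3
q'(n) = -15*n^2 + 4*n + 2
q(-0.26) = 2.70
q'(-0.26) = -0.05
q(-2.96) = 144.27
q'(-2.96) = -141.26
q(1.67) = -11.37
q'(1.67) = -33.15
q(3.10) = -120.54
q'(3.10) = -129.75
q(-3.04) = 155.88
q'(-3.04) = -148.78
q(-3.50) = 234.88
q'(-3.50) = -195.75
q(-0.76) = 4.83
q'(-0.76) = -9.70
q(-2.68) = 108.25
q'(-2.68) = -116.46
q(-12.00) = 8907.00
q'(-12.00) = -2206.00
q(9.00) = -3462.00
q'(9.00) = -1177.00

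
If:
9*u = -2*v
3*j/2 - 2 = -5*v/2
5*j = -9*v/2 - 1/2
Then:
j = -41/23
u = -86/207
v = 43/23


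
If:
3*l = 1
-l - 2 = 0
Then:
No Solution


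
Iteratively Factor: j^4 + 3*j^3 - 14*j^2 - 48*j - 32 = (j + 1)*(j^3 + 2*j^2 - 16*j - 32) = (j - 4)*(j + 1)*(j^2 + 6*j + 8) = (j - 4)*(j + 1)*(j + 2)*(j + 4)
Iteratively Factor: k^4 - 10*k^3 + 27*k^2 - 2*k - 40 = (k - 5)*(k^3 - 5*k^2 + 2*k + 8) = (k - 5)*(k - 2)*(k^2 - 3*k - 4) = (k - 5)*(k - 4)*(k - 2)*(k + 1)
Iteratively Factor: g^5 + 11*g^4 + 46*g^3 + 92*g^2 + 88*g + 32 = (g + 2)*(g^4 + 9*g^3 + 28*g^2 + 36*g + 16) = (g + 2)^2*(g^3 + 7*g^2 + 14*g + 8) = (g + 2)^2*(g + 4)*(g^2 + 3*g + 2) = (g + 1)*(g + 2)^2*(g + 4)*(g + 2)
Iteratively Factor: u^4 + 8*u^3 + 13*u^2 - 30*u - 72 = (u + 3)*(u^3 + 5*u^2 - 2*u - 24) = (u + 3)*(u + 4)*(u^2 + u - 6) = (u + 3)^2*(u + 4)*(u - 2)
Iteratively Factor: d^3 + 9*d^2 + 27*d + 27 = (d + 3)*(d^2 + 6*d + 9) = (d + 3)^2*(d + 3)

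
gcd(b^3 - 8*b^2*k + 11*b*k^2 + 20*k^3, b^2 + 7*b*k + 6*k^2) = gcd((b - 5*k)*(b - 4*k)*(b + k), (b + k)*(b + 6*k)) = b + k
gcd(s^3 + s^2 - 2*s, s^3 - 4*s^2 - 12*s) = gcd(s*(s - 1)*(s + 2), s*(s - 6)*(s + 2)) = s^2 + 2*s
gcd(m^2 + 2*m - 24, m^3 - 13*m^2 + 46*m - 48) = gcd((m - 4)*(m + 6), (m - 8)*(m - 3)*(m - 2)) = 1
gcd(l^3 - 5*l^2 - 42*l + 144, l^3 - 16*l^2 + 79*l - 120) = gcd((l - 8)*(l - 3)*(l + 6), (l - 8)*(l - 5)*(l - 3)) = l^2 - 11*l + 24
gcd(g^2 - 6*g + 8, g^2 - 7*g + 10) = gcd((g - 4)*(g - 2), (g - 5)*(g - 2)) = g - 2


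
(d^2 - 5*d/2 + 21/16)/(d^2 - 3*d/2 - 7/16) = (4*d - 3)/(4*d + 1)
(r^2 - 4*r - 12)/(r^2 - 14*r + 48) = (r + 2)/(r - 8)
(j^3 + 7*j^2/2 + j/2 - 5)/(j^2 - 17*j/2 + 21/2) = (2*j^3 + 7*j^2 + j - 10)/(2*j^2 - 17*j + 21)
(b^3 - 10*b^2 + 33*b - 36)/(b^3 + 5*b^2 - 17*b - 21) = (b^2 - 7*b + 12)/(b^2 + 8*b + 7)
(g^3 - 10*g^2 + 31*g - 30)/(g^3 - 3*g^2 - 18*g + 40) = (g - 3)/(g + 4)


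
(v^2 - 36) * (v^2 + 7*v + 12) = v^4 + 7*v^3 - 24*v^2 - 252*v - 432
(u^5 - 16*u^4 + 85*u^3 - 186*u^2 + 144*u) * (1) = u^5 - 16*u^4 + 85*u^3 - 186*u^2 + 144*u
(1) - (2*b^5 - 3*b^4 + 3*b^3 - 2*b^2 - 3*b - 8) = -2*b^5 + 3*b^4 - 3*b^3 + 2*b^2 + 3*b + 9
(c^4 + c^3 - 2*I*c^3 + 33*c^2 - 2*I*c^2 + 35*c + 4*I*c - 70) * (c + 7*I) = c^5 + c^4 + 5*I*c^4 + 47*c^3 + 5*I*c^3 + 49*c^2 + 235*I*c^2 - 98*c + 245*I*c - 490*I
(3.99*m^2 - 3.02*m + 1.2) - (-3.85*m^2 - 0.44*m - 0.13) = 7.84*m^2 - 2.58*m + 1.33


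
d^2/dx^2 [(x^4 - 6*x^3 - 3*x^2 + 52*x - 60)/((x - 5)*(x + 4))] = 2*(x^3 + 12*x^2 + 48*x + 28)/(x^3 + 12*x^2 + 48*x + 64)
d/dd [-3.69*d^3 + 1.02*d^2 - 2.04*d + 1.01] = -11.07*d^2 + 2.04*d - 2.04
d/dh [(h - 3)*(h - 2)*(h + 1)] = 3*h^2 - 8*h + 1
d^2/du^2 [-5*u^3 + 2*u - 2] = -30*u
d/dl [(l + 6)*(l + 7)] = 2*l + 13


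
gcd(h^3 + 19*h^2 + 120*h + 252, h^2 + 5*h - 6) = h + 6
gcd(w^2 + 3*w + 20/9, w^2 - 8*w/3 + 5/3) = 1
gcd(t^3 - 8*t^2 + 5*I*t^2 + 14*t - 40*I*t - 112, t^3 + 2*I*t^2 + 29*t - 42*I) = t^2 + 5*I*t + 14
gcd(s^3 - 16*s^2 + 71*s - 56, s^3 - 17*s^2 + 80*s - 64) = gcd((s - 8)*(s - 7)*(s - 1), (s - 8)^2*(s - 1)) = s^2 - 9*s + 8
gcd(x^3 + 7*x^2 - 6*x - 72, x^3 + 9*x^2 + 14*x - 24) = x^2 + 10*x + 24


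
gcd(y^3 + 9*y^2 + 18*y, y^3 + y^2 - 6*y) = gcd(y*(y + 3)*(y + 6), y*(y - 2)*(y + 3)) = y^2 + 3*y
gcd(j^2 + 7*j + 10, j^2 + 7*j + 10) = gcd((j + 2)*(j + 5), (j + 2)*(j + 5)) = j^2 + 7*j + 10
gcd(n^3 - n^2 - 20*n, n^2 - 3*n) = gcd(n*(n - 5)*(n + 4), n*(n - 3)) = n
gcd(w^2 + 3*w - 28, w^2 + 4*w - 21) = w + 7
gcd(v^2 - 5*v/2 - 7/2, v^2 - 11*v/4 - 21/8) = v - 7/2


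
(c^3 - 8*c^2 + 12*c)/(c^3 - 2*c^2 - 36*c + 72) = c/(c + 6)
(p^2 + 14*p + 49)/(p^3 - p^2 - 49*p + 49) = (p + 7)/(p^2 - 8*p + 7)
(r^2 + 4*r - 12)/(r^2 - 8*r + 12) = (r + 6)/(r - 6)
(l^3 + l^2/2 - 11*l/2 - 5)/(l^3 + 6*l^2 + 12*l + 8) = (2*l^2 - 3*l - 5)/(2*(l^2 + 4*l + 4))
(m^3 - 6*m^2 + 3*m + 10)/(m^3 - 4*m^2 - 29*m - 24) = (m^2 - 7*m + 10)/(m^2 - 5*m - 24)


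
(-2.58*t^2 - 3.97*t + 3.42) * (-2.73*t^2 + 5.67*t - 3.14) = 7.0434*t^4 - 3.7905*t^3 - 23.7453*t^2 + 31.8572*t - 10.7388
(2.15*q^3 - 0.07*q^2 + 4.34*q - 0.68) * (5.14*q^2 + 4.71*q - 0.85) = 11.051*q^5 + 9.7667*q^4 + 20.1504*q^3 + 17.0057*q^2 - 6.8918*q + 0.578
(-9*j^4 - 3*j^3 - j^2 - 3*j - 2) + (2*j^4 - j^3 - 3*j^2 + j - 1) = -7*j^4 - 4*j^3 - 4*j^2 - 2*j - 3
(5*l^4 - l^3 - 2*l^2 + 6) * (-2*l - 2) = -10*l^5 - 8*l^4 + 6*l^3 + 4*l^2 - 12*l - 12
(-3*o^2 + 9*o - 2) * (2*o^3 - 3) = -6*o^5 + 18*o^4 - 4*o^3 + 9*o^2 - 27*o + 6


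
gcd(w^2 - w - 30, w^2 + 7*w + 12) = 1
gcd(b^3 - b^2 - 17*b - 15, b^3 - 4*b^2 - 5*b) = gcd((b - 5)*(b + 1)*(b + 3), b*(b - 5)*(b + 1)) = b^2 - 4*b - 5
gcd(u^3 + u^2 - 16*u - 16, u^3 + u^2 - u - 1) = u + 1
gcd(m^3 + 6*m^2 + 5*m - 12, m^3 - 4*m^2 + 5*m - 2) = m - 1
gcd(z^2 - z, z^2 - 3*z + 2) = z - 1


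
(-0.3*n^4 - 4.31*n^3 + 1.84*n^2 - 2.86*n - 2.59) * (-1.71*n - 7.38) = 0.513*n^5 + 9.5841*n^4 + 28.6614*n^3 - 8.6886*n^2 + 25.5357*n + 19.1142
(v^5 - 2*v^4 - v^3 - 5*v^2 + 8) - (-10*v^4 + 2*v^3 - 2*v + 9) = v^5 + 8*v^4 - 3*v^3 - 5*v^2 + 2*v - 1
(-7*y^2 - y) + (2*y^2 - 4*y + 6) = -5*y^2 - 5*y + 6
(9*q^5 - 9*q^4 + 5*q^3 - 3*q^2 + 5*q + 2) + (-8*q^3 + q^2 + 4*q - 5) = 9*q^5 - 9*q^4 - 3*q^3 - 2*q^2 + 9*q - 3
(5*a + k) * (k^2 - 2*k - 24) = 5*a*k^2 - 10*a*k - 120*a + k^3 - 2*k^2 - 24*k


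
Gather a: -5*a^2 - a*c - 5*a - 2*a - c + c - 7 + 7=-5*a^2 + a*(-c - 7)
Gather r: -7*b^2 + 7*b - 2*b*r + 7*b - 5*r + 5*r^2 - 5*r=-7*b^2 + 14*b + 5*r^2 + r*(-2*b - 10)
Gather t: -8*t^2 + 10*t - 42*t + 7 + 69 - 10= -8*t^2 - 32*t + 66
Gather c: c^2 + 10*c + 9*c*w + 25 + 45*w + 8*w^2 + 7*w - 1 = c^2 + c*(9*w + 10) + 8*w^2 + 52*w + 24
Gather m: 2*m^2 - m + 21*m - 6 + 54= 2*m^2 + 20*m + 48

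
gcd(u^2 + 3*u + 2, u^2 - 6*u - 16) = u + 2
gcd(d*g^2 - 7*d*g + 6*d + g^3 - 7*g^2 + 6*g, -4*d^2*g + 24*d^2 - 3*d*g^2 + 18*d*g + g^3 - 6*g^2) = d*g - 6*d + g^2 - 6*g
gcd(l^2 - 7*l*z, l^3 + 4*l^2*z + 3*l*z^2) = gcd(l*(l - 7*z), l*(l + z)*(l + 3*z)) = l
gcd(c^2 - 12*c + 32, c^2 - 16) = c - 4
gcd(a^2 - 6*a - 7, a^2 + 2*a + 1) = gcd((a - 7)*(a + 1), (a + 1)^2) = a + 1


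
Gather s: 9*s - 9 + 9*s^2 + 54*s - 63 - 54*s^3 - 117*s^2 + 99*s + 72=-54*s^3 - 108*s^2 + 162*s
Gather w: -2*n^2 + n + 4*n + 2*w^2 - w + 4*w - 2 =-2*n^2 + 5*n + 2*w^2 + 3*w - 2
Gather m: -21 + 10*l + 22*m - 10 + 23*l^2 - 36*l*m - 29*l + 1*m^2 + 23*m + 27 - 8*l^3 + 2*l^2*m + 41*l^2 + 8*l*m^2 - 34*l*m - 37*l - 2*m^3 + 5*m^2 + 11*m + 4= -8*l^3 + 64*l^2 - 56*l - 2*m^3 + m^2*(8*l + 6) + m*(2*l^2 - 70*l + 56)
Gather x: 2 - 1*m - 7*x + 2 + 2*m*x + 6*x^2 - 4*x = -m + 6*x^2 + x*(2*m - 11) + 4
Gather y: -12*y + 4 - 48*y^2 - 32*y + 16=-48*y^2 - 44*y + 20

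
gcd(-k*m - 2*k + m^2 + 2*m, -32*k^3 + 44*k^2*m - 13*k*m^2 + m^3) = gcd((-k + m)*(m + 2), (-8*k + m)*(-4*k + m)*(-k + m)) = k - m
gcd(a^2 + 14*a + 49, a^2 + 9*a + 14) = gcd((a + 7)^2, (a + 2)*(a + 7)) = a + 7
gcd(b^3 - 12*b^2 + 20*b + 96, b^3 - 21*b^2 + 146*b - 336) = b^2 - 14*b + 48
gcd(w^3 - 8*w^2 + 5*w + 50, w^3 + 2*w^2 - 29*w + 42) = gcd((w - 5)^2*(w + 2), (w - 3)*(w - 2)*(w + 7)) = 1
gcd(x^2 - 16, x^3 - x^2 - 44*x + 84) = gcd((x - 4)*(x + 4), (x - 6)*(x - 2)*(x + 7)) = 1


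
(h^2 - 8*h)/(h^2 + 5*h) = (h - 8)/(h + 5)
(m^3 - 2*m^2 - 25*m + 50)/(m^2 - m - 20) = (m^2 + 3*m - 10)/(m + 4)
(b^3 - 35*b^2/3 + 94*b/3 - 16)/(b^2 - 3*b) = b - 26/3 + 16/(3*b)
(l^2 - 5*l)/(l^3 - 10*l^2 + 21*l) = (l - 5)/(l^2 - 10*l + 21)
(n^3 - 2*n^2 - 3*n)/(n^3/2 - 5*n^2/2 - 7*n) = 2*(-n^2 + 2*n + 3)/(-n^2 + 5*n + 14)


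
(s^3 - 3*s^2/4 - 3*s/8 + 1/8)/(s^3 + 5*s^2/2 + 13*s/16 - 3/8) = 2*(2*s^2 - s - 1)/(4*s^2 + 11*s + 6)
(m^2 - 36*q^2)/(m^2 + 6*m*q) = (m - 6*q)/m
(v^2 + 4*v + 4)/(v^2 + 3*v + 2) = (v + 2)/(v + 1)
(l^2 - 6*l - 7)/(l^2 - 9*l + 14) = (l + 1)/(l - 2)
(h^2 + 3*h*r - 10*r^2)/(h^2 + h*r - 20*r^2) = (-h + 2*r)/(-h + 4*r)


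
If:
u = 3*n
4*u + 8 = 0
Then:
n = -2/3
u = -2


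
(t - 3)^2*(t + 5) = t^3 - t^2 - 21*t + 45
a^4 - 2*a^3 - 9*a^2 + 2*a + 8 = (a - 4)*(a - 1)*(a + 1)*(a + 2)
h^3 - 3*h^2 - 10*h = h*(h - 5)*(h + 2)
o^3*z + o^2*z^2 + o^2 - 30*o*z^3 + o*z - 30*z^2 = (o - 5*z)*(o + 6*z)*(o*z + 1)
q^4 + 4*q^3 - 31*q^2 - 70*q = q*(q - 5)*(q + 2)*(q + 7)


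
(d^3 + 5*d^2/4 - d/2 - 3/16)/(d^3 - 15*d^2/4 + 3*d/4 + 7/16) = (2*d + 3)/(2*d - 7)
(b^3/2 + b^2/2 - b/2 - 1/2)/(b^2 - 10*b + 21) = (b^3 + b^2 - b - 1)/(2*(b^2 - 10*b + 21))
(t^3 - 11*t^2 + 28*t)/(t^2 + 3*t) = (t^2 - 11*t + 28)/(t + 3)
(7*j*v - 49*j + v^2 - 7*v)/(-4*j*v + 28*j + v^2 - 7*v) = (7*j + v)/(-4*j + v)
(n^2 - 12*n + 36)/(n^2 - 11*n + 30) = (n - 6)/(n - 5)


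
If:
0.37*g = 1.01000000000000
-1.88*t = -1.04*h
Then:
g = 2.73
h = 1.80769230769231*t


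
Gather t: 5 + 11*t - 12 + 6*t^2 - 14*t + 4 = 6*t^2 - 3*t - 3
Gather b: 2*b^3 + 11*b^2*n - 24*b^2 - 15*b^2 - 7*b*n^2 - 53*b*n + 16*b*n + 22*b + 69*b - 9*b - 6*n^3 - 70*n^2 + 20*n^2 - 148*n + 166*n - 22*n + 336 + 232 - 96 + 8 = 2*b^3 + b^2*(11*n - 39) + b*(-7*n^2 - 37*n + 82) - 6*n^3 - 50*n^2 - 4*n + 480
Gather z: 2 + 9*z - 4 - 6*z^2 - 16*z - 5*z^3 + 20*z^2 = -5*z^3 + 14*z^2 - 7*z - 2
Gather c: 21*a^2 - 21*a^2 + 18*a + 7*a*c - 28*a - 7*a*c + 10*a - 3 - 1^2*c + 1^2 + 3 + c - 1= 0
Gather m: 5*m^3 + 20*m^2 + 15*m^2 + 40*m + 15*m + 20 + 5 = 5*m^3 + 35*m^2 + 55*m + 25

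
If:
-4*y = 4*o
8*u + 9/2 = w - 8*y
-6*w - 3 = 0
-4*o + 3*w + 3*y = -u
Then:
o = -17/48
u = -47/48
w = -1/2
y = 17/48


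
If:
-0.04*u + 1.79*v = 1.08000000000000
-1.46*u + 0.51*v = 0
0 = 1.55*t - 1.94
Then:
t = 1.25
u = 0.21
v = 0.61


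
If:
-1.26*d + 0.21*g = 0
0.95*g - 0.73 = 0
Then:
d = 0.13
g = 0.77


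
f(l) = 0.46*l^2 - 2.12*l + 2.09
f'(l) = 0.92*l - 2.12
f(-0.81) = 4.11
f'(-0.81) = -2.87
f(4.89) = 2.72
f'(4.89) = 2.38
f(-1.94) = 7.93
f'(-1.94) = -3.90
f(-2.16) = 8.82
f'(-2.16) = -4.11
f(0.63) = 0.94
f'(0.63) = -1.54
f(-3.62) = 15.79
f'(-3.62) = -5.45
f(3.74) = 0.60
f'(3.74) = 1.32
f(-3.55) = 15.41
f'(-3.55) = -5.39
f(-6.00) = 31.37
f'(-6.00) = -7.64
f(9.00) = 20.27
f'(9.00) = 6.16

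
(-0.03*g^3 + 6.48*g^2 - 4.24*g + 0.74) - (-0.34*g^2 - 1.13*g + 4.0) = -0.03*g^3 + 6.82*g^2 - 3.11*g - 3.26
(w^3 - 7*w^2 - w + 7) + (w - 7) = w^3 - 7*w^2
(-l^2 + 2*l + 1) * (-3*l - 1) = 3*l^3 - 5*l^2 - 5*l - 1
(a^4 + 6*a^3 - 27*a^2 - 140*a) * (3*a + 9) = 3*a^5 + 27*a^4 - 27*a^3 - 663*a^2 - 1260*a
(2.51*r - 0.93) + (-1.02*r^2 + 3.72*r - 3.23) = -1.02*r^2 + 6.23*r - 4.16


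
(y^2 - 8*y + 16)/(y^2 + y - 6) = (y^2 - 8*y + 16)/(y^2 + y - 6)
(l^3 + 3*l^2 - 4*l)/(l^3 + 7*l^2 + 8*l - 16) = l/(l + 4)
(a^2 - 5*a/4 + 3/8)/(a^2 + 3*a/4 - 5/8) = (4*a - 3)/(4*a + 5)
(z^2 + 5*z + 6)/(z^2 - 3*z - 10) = (z + 3)/(z - 5)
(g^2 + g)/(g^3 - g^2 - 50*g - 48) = g/(g^2 - 2*g - 48)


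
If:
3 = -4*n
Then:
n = -3/4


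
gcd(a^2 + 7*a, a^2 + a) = a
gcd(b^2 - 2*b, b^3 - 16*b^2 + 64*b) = b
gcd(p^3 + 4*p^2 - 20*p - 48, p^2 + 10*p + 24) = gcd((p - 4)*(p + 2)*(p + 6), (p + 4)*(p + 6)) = p + 6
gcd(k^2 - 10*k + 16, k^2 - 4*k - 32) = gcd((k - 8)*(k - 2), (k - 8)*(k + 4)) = k - 8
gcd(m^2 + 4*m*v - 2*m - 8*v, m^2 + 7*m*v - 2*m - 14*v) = m - 2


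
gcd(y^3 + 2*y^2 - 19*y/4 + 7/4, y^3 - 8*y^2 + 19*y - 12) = y - 1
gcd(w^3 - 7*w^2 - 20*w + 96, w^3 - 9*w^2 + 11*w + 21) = w - 3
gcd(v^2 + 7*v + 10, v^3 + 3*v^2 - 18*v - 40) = v^2 + 7*v + 10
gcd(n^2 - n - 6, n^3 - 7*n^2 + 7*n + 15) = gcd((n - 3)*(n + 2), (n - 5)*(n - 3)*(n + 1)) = n - 3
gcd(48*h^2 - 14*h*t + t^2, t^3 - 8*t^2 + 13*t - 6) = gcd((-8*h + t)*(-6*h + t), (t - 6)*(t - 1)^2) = 1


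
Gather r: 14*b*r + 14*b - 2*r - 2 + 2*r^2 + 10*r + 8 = 14*b + 2*r^2 + r*(14*b + 8) + 6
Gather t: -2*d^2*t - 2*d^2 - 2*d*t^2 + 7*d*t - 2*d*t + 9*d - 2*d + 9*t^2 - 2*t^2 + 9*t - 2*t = -2*d^2 + 7*d + t^2*(7 - 2*d) + t*(-2*d^2 + 5*d + 7)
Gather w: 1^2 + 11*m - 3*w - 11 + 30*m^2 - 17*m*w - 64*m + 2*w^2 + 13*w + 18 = 30*m^2 - 53*m + 2*w^2 + w*(10 - 17*m) + 8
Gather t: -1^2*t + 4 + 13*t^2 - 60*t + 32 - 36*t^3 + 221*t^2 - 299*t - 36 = -36*t^3 + 234*t^2 - 360*t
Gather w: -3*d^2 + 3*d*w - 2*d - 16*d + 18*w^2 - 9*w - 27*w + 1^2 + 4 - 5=-3*d^2 - 18*d + 18*w^2 + w*(3*d - 36)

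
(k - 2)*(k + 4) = k^2 + 2*k - 8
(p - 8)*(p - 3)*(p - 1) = p^3 - 12*p^2 + 35*p - 24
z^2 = z^2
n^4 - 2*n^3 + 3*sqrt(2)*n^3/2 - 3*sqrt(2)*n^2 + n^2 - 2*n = n*(n - 2)*(n + sqrt(2)/2)*(n + sqrt(2))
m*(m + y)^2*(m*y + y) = m^4*y + 2*m^3*y^2 + m^3*y + m^2*y^3 + 2*m^2*y^2 + m*y^3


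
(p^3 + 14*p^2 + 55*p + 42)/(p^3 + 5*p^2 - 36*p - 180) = (p^2 + 8*p + 7)/(p^2 - p - 30)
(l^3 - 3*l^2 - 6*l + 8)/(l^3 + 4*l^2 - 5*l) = (l^2 - 2*l - 8)/(l*(l + 5))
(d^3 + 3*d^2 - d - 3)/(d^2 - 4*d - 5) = (d^2 + 2*d - 3)/(d - 5)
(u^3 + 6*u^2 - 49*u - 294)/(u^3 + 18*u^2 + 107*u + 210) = (u - 7)/(u + 5)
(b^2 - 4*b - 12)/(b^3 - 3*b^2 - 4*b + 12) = (b - 6)/(b^2 - 5*b + 6)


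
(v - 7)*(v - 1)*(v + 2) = v^3 - 6*v^2 - 9*v + 14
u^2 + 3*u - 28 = (u - 4)*(u + 7)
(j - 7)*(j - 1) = j^2 - 8*j + 7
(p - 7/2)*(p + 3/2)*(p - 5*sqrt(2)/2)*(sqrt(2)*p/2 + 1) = sqrt(2)*p^4/2 - 3*p^3/2 - sqrt(2)*p^3 - 41*sqrt(2)*p^2/8 + 3*p^2 + 5*sqrt(2)*p + 63*p/8 + 105*sqrt(2)/8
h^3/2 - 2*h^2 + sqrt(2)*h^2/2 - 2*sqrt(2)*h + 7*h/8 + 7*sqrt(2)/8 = (h/2 + sqrt(2)/2)*(h - 7/2)*(h - 1/2)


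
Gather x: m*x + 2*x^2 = m*x + 2*x^2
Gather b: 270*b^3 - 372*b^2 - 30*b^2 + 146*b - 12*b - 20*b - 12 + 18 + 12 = 270*b^3 - 402*b^2 + 114*b + 18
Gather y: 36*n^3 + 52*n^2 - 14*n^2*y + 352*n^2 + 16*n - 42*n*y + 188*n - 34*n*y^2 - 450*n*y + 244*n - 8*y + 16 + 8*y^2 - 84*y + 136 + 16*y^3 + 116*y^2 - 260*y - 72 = 36*n^3 + 404*n^2 + 448*n + 16*y^3 + y^2*(124 - 34*n) + y*(-14*n^2 - 492*n - 352) + 80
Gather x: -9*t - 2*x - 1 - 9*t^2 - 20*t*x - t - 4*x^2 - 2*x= -9*t^2 - 10*t - 4*x^2 + x*(-20*t - 4) - 1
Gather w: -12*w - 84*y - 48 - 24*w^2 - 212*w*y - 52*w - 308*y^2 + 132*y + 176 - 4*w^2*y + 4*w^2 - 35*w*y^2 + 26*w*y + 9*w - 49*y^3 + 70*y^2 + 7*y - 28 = w^2*(-4*y - 20) + w*(-35*y^2 - 186*y - 55) - 49*y^3 - 238*y^2 + 55*y + 100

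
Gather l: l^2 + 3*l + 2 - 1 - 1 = l^2 + 3*l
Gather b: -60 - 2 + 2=-60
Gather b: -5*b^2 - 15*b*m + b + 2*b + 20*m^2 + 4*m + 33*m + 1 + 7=-5*b^2 + b*(3 - 15*m) + 20*m^2 + 37*m + 8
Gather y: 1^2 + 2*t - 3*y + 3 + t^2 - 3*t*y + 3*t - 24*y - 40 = t^2 + 5*t + y*(-3*t - 27) - 36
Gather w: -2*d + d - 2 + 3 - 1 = -d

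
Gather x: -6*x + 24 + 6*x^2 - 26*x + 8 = 6*x^2 - 32*x + 32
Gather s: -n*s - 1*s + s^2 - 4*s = s^2 + s*(-n - 5)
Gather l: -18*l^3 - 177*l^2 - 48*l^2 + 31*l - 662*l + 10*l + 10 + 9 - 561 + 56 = -18*l^3 - 225*l^2 - 621*l - 486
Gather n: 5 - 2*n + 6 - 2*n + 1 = 12 - 4*n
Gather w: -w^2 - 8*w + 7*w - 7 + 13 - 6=-w^2 - w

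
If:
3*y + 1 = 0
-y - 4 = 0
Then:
No Solution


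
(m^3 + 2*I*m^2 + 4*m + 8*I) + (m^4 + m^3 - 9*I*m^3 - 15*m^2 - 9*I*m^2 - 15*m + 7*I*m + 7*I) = m^4 + 2*m^3 - 9*I*m^3 - 15*m^2 - 7*I*m^2 - 11*m + 7*I*m + 15*I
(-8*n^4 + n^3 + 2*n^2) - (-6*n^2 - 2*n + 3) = -8*n^4 + n^3 + 8*n^2 + 2*n - 3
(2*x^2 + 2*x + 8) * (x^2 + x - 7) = 2*x^4 + 4*x^3 - 4*x^2 - 6*x - 56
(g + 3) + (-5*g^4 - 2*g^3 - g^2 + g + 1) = -5*g^4 - 2*g^3 - g^2 + 2*g + 4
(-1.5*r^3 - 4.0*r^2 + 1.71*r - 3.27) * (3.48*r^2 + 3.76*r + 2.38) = -5.22*r^5 - 19.56*r^4 - 12.6592*r^3 - 14.47*r^2 - 8.2254*r - 7.7826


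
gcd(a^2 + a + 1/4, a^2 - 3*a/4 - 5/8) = a + 1/2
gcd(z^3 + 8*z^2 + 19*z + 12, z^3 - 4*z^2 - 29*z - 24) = z^2 + 4*z + 3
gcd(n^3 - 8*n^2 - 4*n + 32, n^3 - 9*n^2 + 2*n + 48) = n^2 - 6*n - 16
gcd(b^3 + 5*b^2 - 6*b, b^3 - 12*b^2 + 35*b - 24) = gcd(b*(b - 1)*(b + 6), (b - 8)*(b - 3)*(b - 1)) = b - 1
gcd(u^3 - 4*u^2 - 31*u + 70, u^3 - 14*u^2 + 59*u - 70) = u^2 - 9*u + 14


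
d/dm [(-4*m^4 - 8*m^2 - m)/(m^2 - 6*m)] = (-8*m^3 + 72*m^2 + 49)/(m^2 - 12*m + 36)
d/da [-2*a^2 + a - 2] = 1 - 4*a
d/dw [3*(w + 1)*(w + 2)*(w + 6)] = 9*w^2 + 54*w + 60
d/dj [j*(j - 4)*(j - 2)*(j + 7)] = 4*j^3 + 3*j^2 - 68*j + 56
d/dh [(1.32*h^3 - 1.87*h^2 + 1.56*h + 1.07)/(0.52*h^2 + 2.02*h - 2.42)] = (0.6864*h^4 + 5.3328*h^3 - 14.1718*h^2 + 7.938*h - 5.9366)/(0.2704*h^4 + 2.1008*h^3 + 1.5636*h^2 - 9.7768*h + 5.8564)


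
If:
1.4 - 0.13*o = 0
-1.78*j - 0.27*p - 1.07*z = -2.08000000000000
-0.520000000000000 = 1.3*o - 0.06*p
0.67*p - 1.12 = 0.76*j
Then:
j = 211.87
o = 10.77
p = 242.00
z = -411.58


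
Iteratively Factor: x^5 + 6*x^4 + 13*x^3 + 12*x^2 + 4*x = (x + 1)*(x^4 + 5*x^3 + 8*x^2 + 4*x) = (x + 1)*(x + 2)*(x^3 + 3*x^2 + 2*x) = (x + 1)^2*(x + 2)*(x^2 + 2*x) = (x + 1)^2*(x + 2)^2*(x)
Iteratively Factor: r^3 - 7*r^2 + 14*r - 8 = (r - 1)*(r^2 - 6*r + 8) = (r - 4)*(r - 1)*(r - 2)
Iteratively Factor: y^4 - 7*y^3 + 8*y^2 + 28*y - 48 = (y + 2)*(y^3 - 9*y^2 + 26*y - 24) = (y - 4)*(y + 2)*(y^2 - 5*y + 6) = (y - 4)*(y - 3)*(y + 2)*(y - 2)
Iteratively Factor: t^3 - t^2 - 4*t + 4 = (t - 1)*(t^2 - 4) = (t - 2)*(t - 1)*(t + 2)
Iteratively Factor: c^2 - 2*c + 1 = (c - 1)*(c - 1)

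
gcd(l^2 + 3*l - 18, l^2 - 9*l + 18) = l - 3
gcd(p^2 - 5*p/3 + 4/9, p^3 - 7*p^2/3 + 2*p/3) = p - 1/3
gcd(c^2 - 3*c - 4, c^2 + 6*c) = 1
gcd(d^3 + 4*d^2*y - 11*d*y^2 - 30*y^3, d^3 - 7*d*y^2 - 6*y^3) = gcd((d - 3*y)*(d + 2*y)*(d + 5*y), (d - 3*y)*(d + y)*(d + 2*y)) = -d^2 + d*y + 6*y^2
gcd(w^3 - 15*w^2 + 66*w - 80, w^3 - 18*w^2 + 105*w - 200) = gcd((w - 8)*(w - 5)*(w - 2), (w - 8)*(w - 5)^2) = w^2 - 13*w + 40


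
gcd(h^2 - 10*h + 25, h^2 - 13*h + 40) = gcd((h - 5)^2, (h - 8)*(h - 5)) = h - 5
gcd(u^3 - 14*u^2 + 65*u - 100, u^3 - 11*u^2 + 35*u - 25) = u^2 - 10*u + 25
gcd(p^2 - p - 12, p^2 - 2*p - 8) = p - 4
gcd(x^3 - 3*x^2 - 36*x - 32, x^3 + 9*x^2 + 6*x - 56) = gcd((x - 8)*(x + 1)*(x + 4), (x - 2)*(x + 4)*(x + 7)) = x + 4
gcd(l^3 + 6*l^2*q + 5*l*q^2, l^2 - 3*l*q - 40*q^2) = l + 5*q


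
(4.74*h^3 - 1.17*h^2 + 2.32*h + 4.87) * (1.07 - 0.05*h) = -0.237*h^4 + 5.1303*h^3 - 1.3679*h^2 + 2.2389*h + 5.2109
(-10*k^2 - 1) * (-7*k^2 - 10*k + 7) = 70*k^4 + 100*k^3 - 63*k^2 + 10*k - 7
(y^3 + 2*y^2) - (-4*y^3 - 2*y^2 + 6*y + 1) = 5*y^3 + 4*y^2 - 6*y - 1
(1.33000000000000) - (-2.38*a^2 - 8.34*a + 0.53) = 2.38*a^2 + 8.34*a + 0.8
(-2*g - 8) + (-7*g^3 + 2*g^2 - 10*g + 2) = -7*g^3 + 2*g^2 - 12*g - 6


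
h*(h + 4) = h^2 + 4*h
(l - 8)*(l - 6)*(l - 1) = l^3 - 15*l^2 + 62*l - 48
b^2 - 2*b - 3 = (b - 3)*(b + 1)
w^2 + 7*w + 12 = (w + 3)*(w + 4)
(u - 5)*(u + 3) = u^2 - 2*u - 15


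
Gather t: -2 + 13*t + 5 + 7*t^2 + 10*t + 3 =7*t^2 + 23*t + 6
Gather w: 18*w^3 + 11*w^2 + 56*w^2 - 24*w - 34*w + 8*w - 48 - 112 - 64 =18*w^3 + 67*w^2 - 50*w - 224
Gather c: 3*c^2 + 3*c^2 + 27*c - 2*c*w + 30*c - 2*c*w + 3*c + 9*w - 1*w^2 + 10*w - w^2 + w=6*c^2 + c*(60 - 4*w) - 2*w^2 + 20*w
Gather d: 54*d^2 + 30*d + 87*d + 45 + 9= 54*d^2 + 117*d + 54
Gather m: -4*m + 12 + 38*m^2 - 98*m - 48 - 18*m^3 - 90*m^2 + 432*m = -18*m^3 - 52*m^2 + 330*m - 36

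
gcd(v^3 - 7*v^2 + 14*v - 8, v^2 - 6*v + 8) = v^2 - 6*v + 8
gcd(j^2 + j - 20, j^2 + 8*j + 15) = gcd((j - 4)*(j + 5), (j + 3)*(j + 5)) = j + 5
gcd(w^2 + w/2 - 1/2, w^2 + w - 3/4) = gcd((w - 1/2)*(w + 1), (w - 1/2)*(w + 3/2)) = w - 1/2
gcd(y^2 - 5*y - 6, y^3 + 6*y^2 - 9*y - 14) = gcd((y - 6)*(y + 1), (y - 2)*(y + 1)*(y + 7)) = y + 1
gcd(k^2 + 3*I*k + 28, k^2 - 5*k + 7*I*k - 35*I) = k + 7*I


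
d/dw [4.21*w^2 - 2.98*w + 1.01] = 8.42*w - 2.98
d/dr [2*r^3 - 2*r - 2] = 6*r^2 - 2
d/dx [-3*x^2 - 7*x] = -6*x - 7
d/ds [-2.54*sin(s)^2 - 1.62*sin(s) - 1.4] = -(5.08*sin(s) + 1.62)*cos(s)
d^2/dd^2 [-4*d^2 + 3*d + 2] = -8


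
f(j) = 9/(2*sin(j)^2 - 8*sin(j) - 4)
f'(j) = 9*(-4*sin(j)*cos(j) + 8*cos(j))/(2*sin(j)^2 - 8*sin(j) - 4)^2 = 9*(2 - sin(j))*cos(j)/(4*sin(j) + cos(j)^2 + 1)^2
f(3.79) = 5.77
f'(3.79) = -30.67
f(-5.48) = -1.03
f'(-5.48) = 0.42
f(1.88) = -0.92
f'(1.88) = -0.12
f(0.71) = -1.08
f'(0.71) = 0.53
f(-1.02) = 2.11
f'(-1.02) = 2.95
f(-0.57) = 10.01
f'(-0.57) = 95.14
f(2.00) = -0.94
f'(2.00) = -0.18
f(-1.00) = 2.17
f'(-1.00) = 3.21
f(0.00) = -2.25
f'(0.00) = 4.50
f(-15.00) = 4.39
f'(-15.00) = -17.28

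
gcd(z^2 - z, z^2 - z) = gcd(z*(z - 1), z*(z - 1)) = z^2 - z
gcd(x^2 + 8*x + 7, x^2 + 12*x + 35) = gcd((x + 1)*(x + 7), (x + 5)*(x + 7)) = x + 7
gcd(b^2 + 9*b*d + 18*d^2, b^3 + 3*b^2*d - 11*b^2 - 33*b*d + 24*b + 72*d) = b + 3*d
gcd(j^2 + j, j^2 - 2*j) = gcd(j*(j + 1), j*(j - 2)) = j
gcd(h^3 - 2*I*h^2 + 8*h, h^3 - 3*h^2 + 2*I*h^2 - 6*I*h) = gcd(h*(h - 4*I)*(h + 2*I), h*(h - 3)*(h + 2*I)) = h^2 + 2*I*h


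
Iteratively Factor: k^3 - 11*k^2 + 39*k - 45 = (k - 3)*(k^2 - 8*k + 15) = (k - 5)*(k - 3)*(k - 3)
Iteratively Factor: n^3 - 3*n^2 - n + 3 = (n - 3)*(n^2 - 1) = (n - 3)*(n - 1)*(n + 1)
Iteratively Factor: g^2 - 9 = (g - 3)*(g + 3)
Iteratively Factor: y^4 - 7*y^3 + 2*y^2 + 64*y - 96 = (y - 4)*(y^3 - 3*y^2 - 10*y + 24) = (y - 4)^2*(y^2 + y - 6) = (y - 4)^2*(y + 3)*(y - 2)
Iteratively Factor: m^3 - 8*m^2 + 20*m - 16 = (m - 4)*(m^2 - 4*m + 4) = (m - 4)*(m - 2)*(m - 2)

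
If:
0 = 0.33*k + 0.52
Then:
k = -1.58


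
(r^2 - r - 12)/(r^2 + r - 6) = (r - 4)/(r - 2)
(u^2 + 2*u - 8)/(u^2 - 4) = (u + 4)/(u + 2)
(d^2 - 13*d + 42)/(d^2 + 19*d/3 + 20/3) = 3*(d^2 - 13*d + 42)/(3*d^2 + 19*d + 20)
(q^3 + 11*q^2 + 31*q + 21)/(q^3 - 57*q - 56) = (q + 3)/(q - 8)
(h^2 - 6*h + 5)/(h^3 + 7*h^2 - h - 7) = (h - 5)/(h^2 + 8*h + 7)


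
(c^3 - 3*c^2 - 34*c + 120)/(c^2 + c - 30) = c - 4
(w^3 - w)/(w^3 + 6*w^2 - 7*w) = (w + 1)/(w + 7)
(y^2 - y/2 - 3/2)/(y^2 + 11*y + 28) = (2*y^2 - y - 3)/(2*(y^2 + 11*y + 28))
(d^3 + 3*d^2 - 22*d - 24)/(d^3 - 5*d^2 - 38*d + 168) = (d + 1)/(d - 7)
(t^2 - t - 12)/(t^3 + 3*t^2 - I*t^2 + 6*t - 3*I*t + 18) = (t - 4)/(t^2 - I*t + 6)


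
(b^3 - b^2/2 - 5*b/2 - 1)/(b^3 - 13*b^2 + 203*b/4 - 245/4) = 2*(2*b^3 - b^2 - 5*b - 2)/(4*b^3 - 52*b^2 + 203*b - 245)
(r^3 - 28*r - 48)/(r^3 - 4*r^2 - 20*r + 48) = (r + 2)/(r - 2)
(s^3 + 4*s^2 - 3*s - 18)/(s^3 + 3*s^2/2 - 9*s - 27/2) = 2*(s^2 + s - 6)/(2*s^2 - 3*s - 9)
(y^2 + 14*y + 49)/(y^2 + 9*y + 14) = (y + 7)/(y + 2)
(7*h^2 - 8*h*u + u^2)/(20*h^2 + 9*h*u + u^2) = (7*h^2 - 8*h*u + u^2)/(20*h^2 + 9*h*u + u^2)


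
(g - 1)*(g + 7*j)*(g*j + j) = g^3*j + 7*g^2*j^2 - g*j - 7*j^2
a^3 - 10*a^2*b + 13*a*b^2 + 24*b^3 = (a - 8*b)*(a - 3*b)*(a + b)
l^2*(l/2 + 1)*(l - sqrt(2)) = l^4/2 - sqrt(2)*l^3/2 + l^3 - sqrt(2)*l^2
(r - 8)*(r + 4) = r^2 - 4*r - 32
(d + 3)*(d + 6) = d^2 + 9*d + 18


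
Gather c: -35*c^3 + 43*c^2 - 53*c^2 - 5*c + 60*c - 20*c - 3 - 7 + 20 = -35*c^3 - 10*c^2 + 35*c + 10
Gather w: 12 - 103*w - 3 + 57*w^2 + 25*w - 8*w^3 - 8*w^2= -8*w^3 + 49*w^2 - 78*w + 9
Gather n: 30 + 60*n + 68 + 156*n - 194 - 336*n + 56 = -120*n - 40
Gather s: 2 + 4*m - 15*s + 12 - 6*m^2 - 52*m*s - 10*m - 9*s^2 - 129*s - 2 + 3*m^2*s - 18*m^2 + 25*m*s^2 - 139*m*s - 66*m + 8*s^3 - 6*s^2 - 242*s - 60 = -24*m^2 - 72*m + 8*s^3 + s^2*(25*m - 15) + s*(3*m^2 - 191*m - 386) - 48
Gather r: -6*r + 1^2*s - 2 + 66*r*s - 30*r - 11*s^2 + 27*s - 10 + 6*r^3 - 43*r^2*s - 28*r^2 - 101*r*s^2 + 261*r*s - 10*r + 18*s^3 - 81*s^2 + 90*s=6*r^3 + r^2*(-43*s - 28) + r*(-101*s^2 + 327*s - 46) + 18*s^3 - 92*s^2 + 118*s - 12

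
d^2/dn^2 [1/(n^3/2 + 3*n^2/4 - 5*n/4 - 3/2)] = 8*(-3*(2*n + 1)*(2*n^3 + 3*n^2 - 5*n - 6) + (6*n^2 + 6*n - 5)^2)/(2*n^3 + 3*n^2 - 5*n - 6)^3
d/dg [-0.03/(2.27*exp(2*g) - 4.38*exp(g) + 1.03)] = (0.1362*exp(g) - 0.1314)*exp(g)/(2.27*exp(2*g) - 4.38*exp(g) + 1.03)^2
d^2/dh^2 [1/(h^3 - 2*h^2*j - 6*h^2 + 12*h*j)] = 2*(h*(-3*h + 2*j + 6)*(h^2 - 2*h*j - 6*h + 12*j) + (3*h^2 - 4*h*j - 12*h + 12*j)^2)/(h^3*(h^2 - 2*h*j - 6*h + 12*j)^3)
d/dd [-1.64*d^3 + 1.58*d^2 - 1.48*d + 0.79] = -4.92*d^2 + 3.16*d - 1.48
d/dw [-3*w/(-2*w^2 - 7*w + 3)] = 3*(-2*w^2 - 3)/(4*w^4 + 28*w^3 + 37*w^2 - 42*w + 9)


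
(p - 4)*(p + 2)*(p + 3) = p^3 + p^2 - 14*p - 24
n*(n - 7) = n^2 - 7*n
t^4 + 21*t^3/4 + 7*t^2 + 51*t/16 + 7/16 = (t + 1/4)*(t + 1/2)*(t + 1)*(t + 7/2)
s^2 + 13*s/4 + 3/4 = (s + 1/4)*(s + 3)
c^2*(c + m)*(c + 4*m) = c^4 + 5*c^3*m + 4*c^2*m^2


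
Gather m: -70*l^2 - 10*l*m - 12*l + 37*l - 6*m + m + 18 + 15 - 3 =-70*l^2 + 25*l + m*(-10*l - 5) + 30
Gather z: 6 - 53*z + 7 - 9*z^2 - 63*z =-9*z^2 - 116*z + 13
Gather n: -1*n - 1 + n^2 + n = n^2 - 1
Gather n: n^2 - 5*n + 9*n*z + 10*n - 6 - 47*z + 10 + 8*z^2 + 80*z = n^2 + n*(9*z + 5) + 8*z^2 + 33*z + 4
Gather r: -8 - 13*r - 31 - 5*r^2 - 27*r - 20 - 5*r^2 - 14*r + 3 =-10*r^2 - 54*r - 56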